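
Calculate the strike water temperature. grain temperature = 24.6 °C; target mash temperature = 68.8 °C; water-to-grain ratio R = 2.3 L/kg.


T_strike = (0.41/R)·(T_mash − T_grain) + T_mash
T_strike = (0.41/2.3)·(68.8 − 24.6) + 68.8

76.6791 °C


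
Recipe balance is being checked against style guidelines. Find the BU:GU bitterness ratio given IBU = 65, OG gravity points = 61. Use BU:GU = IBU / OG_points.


BU:GU = 65 / 61

1.0656


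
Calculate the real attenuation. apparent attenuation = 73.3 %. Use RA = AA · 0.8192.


RA = 73.3 · 0.8192

60.0474 %


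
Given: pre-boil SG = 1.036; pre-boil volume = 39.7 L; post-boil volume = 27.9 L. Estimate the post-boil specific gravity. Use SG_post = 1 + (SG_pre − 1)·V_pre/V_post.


pts_pre = (1.036 − 1)·1000 = 36.0000
pts_post = 36.0000·39.7/27.9 = 51.2258
SG_post = 1 + 51.2258/1000

1.0512


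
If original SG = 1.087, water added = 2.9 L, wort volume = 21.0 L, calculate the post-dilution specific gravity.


SG_new = 1 + (SG_old − 1)·V_old/(V_old + V_water)
pts = (1.087 − 1)·1000·21.0/(21.0 + 2.9) = 76.4435
SG_new = 1 + 76.4435/1000

1.0764


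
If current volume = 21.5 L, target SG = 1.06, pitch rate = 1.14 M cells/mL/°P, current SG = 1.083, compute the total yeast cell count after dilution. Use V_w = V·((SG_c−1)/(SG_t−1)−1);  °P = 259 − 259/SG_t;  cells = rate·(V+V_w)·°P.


V_w = 21.5·((1.083−1)/(1.06−1)−1) = 8.2417
V_final = 21.5 + 8.2417 = 29.7417
°P = 259 − 259/1.06 = 14.6604
cells = 1.14·29.7417·14.6604

497.0674 billion cells


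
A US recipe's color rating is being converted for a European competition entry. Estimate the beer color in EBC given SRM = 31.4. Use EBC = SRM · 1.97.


EBC = 31.4 · 1.97

61.8580 EBC


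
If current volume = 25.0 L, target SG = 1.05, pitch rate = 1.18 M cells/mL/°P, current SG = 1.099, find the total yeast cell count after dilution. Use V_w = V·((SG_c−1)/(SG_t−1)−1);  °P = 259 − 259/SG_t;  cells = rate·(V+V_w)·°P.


V_w = 25.0·((1.099−1)/(1.05−1)−1) = 24.5000
V_final = 25.0 + 24.5000 = 49.5000
°P = 259 − 259/1.05 = 12.3333
cells = 1.18·49.5000·12.3333

720.3900 billion cells


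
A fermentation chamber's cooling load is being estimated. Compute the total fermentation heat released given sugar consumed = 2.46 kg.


Q = m_sugar · 590 kJ/kg
Q = 2.46 · 590

1451.4000 kJ


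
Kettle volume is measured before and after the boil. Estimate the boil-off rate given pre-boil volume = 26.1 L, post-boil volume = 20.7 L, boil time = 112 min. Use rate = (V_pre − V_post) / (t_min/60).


rate = (26.1 − 20.7) / (112/60)

2.8929 L/hr


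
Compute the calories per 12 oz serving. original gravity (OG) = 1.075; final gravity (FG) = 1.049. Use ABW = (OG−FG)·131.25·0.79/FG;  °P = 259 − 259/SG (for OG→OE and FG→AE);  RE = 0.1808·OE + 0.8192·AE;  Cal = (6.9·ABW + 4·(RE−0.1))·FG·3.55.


ABW = (1.075 − 1.049)·131.25·0.79/1.049 = 2.5699
OE = 259 − 259/1.075 = 18.0698 °P
AE = 259 − 259/1.049 = 12.0982 °P
RE = 0.1808·18.0698 + 0.8192·12.0982 = 13.1779 °P
Cal = (6.9·2.5699 + 4·(13.1779−0.1))·1.049·3.55

260.8405 kcal


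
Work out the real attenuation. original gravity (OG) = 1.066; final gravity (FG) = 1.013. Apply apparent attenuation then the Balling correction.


AA = (OG−FG)/(OG−1)·100;  RA = AA·0.8192
AA = (1.066 − 1.013)/(1.066 − 1)·100 = 80.3030
RA = 80.3030·0.8192

65.7842 %


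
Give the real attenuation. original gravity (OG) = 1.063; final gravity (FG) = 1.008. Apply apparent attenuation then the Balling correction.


AA = (OG−FG)/(OG−1)·100;  RA = AA·0.8192
AA = (1.063 − 1.008)/(1.063 − 1)·100 = 87.3016
RA = 87.3016·0.8192

71.5175 %


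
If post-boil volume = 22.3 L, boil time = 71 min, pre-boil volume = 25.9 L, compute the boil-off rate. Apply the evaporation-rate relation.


rate = (V_pre − V_post) / (t_min/60)
rate = (25.9 − 22.3) / (71/60)

3.0423 L/hr


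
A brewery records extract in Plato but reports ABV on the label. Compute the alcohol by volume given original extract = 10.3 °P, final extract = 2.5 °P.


SG = 259/(259 − P);  ABV = (OG − FG)·131.25
OG = 259/(259 − 10.3) = 1.0414
FG = 259/(259 − 2.5) = 1.0097
ABV = (1.0414 − 1.0097)·131.25

4.1565 % ABV


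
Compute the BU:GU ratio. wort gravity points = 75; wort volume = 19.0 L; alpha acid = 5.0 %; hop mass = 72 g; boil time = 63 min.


U = 1.65·0.000125^(GP/1000)·(1−e^(−0.04t))/4.15;  IBU = (α/100)·m·U·1000/V;  BU:GU = IBU/GP
U = 1.65·0.000125^(75/1000)·(1−e^(−0.04·63))/4.15 = 0.1863
IBU = (5.0/100)·72·0.1863·1000/19.0 = 35.3040
BU:GU = 35.3040/75

0.4707


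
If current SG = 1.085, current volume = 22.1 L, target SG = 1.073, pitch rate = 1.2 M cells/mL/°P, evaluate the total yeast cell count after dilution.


V_w = V·((SG_c−1)/(SG_t−1)−1);  °P = 259 − 259/SG_t;  cells = rate·(V+V_w)·°P
V_w = 22.1·((1.085−1)/(1.073−1)−1) = 3.6329
V_final = 22.1 + 3.6329 = 25.7329
°P = 259 − 259/1.073 = 17.6207
cells = 1.2·25.7329·17.6207

544.1172 billion cells


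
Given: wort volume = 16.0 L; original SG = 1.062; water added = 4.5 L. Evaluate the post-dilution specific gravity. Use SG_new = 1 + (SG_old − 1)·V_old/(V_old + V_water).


pts = (1.062 − 1)·1000·16.0/(16.0 + 4.5) = 48.3902
SG_new = 1 + 48.3902/1000

1.0484


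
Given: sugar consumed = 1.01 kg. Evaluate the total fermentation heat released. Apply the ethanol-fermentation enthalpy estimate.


Q = m_sugar · 590 kJ/kg
Q = 1.01 · 590

595.9000 kJ


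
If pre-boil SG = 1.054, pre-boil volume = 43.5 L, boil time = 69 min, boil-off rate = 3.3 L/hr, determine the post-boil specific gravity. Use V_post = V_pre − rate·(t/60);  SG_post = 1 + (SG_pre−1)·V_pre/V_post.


V_post = 43.5 − 3.3·(69/60) = 39.7050
SG_post = 1 + (1.054 − 1)·43.5/39.7050

1.0592


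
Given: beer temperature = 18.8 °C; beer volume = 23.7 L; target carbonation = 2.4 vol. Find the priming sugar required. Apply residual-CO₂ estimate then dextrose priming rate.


residual = 14.695·(0.01821 + 0.09011·e^(−0.04·T));  sugar = (target − residual)·4.0·V
residual = 14.695·(0.01821 + 0.09011·e^(−0.04·18.8)) = 0.8918
sugar = (2.4 − 0.8918)·4.0·23.7

142.9737 g


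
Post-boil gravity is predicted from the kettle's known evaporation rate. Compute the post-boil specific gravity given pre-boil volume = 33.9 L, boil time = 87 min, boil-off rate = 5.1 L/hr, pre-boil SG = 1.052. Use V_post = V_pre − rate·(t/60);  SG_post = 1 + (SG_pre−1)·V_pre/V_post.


V_post = 33.9 − 5.1·(87/60) = 26.5050
SG_post = 1 + (1.052 − 1)·33.9/26.5050

1.0665


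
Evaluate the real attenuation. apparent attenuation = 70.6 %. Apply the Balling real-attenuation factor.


RA = AA · 0.8192
RA = 70.6 · 0.8192

57.8355 %


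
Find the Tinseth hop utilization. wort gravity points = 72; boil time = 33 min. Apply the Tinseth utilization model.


U = 1.65·0.000125^(GP/1000) · (1 − e^(−0.04·t))/4.15
bigness = 1.65·0.000125^(72/1000) = 0.8639
boil_factor = (1 − e^(−0.04·33))/4.15 = 0.1766
U = 0.8639 · 0.1766

0.1526


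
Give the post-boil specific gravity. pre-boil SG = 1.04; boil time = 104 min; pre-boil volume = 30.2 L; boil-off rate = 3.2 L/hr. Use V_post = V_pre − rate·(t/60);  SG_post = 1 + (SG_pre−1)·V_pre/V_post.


V_post = 30.2 − 3.2·(104/60) = 24.6533
SG_post = 1 + (1.04 − 1)·30.2/24.6533

1.0490


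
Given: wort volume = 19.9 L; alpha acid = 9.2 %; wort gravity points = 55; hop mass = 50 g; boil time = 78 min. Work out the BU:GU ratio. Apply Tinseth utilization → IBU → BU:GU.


U = 1.65·0.000125^(GP/1000)·(1−e^(−0.04t))/4.15;  IBU = (α/100)·m·U·1000/V;  BU:GU = IBU/GP
U = 1.65·0.000125^(55/1000)·(1−e^(−0.04·78))/4.15 = 0.2318
IBU = (9.2/100)·50·0.2318·1000/19.9 = 53.5867
BU:GU = 53.5867/55

0.9743


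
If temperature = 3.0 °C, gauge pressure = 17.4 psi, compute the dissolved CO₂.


vols = (P + 14.695)·(0.01821 + 0.09011·e^(−0.04·T))
vols = (17.4 + 14.695)·(0.01821 + 0.09011·e^(−0.04·3.0))

3.1495 volumes


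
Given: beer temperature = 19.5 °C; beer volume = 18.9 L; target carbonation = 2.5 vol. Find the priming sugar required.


residual = 14.695·(0.01821 + 0.09011·e^(−0.04·T));  sugar = (target − residual)·4.0·V
residual = 14.695·(0.01821 + 0.09011·e^(−0.04·19.5)) = 0.8746
sugar = (2.5 − 0.8746)·4.0·18.9

122.8801 g


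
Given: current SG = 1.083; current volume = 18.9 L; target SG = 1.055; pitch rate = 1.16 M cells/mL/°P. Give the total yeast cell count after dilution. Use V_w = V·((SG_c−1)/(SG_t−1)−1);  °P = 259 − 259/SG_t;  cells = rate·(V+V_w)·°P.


V_w = 18.9·((1.083−1)/(1.055−1)−1) = 9.6218
V_final = 18.9 + 9.6218 = 28.5218
°P = 259 − 259/1.055 = 13.5024
cells = 1.16·28.5218·13.5024

446.7301 billion cells


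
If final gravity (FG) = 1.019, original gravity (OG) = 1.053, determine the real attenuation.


AA = (OG−FG)/(OG−1)·100;  RA = AA·0.8192
AA = (1.053 − 1.019)/(1.053 − 1)·100 = 64.1509
RA = 64.1509·0.8192

52.5525 %


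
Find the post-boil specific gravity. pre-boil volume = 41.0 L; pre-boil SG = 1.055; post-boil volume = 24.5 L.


SG_post = 1 + (SG_pre − 1)·V_pre/V_post
pts_pre = (1.055 − 1)·1000 = 55.0000
pts_post = 55.0000·41.0/24.5 = 92.0408
SG_post = 1 + 92.0408/1000

1.0920


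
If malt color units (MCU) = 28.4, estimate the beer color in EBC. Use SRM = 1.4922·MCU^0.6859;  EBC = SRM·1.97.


SRM = 1.4922·28.4^0.6859 = 14.8135
EBC = 14.8135·1.97

29.1826 EBC


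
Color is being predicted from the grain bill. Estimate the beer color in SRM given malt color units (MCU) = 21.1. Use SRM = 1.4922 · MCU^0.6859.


SRM = 1.4922 · 21.1^0.6859

12.0824 SRM


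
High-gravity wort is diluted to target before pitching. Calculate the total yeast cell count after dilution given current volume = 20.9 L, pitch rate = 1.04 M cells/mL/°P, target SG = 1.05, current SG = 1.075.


V_w = V·((SG_c−1)/(SG_t−1)−1);  °P = 259 − 259/SG_t;  cells = rate·(V+V_w)·°P
V_w = 20.9·((1.075−1)/(1.05−1)−1) = 10.4500
V_final = 20.9 + 10.4500 = 31.3500
°P = 259 − 259/1.05 = 12.3333
cells = 1.04·31.3500·12.3333

402.1160 billion cells


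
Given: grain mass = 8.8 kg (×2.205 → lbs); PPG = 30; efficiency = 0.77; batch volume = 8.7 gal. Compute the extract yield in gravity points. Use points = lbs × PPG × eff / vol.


lbs = 8.8 × 2.205 = 19.4040
points = 19.4040 × 30 × 0.77 / 8.7

51.5210 points


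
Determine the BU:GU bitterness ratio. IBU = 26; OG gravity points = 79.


BU:GU = IBU / OG_points
BU:GU = 26 / 79

0.3291


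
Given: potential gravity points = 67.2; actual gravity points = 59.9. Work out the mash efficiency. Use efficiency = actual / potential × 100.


efficiency = 59.9 / 67.2 × 100

89.1369 %


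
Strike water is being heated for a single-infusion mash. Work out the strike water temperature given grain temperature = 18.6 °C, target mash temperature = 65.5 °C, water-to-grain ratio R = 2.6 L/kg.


T_strike = (0.41/R)·(T_mash − T_grain) + T_mash
T_strike = (0.41/2.6)·(65.5 − 18.6) + 65.5

72.8958 °C


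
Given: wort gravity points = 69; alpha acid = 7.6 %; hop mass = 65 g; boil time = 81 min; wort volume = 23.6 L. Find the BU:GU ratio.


U = 1.65·0.000125^(GP/1000)·(1−e^(−0.04t))/4.15;  IBU = (α/100)·m·U·1000/V;  BU:GU = IBU/GP
U = 1.65·0.000125^(69/1000)·(1−e^(−0.04·81))/4.15 = 0.2055
IBU = (7.6/100)·65·0.2055·1000/23.6 = 43.0117
BU:GU = 43.0117/69

0.6234


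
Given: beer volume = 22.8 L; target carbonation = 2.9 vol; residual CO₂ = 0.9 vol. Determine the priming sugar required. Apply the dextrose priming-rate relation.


sugar = (target − residual)·4.0·V
sugar = (2.9 − 0.9)·4.0·22.8

182.4000 g


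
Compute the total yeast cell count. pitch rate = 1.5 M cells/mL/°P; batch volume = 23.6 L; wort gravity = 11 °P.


cells (billions) = rate · V_L · °P
cells = 1.5 · 23.6 · 11

389.4000 billion cells


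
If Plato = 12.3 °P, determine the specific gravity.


SG = 259/(259 − P)
SG = 259/(259 − 12.3)

1.0499


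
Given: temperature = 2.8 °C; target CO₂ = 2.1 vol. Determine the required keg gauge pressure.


psi = vols/(0.01821 + 0.09011·e^(−0.04·T)) − 14.695
psi = 2.1/(0.01821 + 0.09011·e^(−0.04·2.8)) − 14.695

6.5660 psi


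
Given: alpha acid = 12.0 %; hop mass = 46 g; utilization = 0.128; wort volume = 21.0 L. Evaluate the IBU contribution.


IBU = (α/100)·mass·U·1000 / V
IBU = (12.0/100)·46·0.128·1000 / 21.0

33.6457 IBU


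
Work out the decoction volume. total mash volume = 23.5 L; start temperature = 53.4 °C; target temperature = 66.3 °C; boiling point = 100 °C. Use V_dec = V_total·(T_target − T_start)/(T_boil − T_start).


V_dec = 23.5·(66.3 − 53.4)/(100 − 53.4)

6.5054 L


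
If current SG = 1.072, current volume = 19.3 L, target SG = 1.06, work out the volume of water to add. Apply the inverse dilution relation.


V_water = V·((SG_curr − 1)/(SG_target − 1) − 1)
V_water = 19.3·((1.072 − 1)/(1.06 − 1) − 1)

3.8600 L


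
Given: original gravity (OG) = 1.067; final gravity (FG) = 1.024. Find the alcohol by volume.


ABV = (OG − FG) · 131.25
ABV = (1.067 − 1.024) · 131.25

5.6437 % ABV


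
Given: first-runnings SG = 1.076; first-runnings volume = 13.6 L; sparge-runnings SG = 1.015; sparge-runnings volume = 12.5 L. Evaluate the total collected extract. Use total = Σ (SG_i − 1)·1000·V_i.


first = (1.076 − 1)·1000·13.6 = 1033.6000
sparge = (1.015 − 1)·1000·12.5 = 187.5000
total = 1033.6000 + 187.5000

1221.1000 gravity·L


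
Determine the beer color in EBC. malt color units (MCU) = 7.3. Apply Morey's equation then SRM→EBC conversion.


SRM = 1.4922·MCU^0.6859;  EBC = SRM·1.97
SRM = 1.4922·7.3^0.6859 = 5.8342
EBC = 5.8342·1.97

11.4933 EBC


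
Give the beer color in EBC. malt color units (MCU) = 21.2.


SRM = 1.4922·MCU^0.6859;  EBC = SRM·1.97
SRM = 1.4922·21.2^0.6859 = 12.1216
EBC = 12.1216·1.97

23.8796 EBC


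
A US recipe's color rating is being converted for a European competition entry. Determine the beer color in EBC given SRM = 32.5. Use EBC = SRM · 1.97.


EBC = 32.5 · 1.97

64.0250 EBC


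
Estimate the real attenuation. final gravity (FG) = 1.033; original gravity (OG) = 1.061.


AA = (OG−FG)/(OG−1)·100;  RA = AA·0.8192
AA = (1.061 − 1.033)/(1.061 − 1)·100 = 45.9016
RA = 45.9016·0.8192

37.6026 %


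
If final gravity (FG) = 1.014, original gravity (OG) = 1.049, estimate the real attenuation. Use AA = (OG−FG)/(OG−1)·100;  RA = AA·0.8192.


AA = (1.049 − 1.014)/(1.049 − 1)·100 = 71.4286
RA = 71.4286·0.8192

58.5143 %


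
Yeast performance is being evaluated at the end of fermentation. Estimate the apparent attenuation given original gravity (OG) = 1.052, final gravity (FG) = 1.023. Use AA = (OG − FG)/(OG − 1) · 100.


AA = (1.052 − 1.023)/(1.052 − 1) · 100

55.7692 %


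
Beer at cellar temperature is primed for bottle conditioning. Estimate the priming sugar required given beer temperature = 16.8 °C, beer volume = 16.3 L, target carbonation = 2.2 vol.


residual = 14.695·(0.01821 + 0.09011·e^(−0.04·T));  sugar = (target − residual)·4.0·V
residual = 14.695·(0.01821 + 0.09011·e^(−0.04·16.8)) = 0.9438
sugar = (2.2 − 0.9438)·4.0·16.3

81.9023 g


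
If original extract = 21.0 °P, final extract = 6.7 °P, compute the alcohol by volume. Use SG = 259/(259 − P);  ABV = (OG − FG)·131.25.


OG = 259/(259 − 21.0) = 1.0882
FG = 259/(259 − 6.7) = 1.0266
ABV = (1.0882 − 1.0266)·131.25

8.0954 % ABV


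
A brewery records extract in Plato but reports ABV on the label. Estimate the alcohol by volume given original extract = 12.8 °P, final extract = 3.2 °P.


SG = 259/(259 − P);  ABV = (OG − FG)·131.25
OG = 259/(259 − 12.8) = 1.0520
FG = 259/(259 − 3.2) = 1.0125
ABV = (1.0520 − 1.0125)·131.25

5.1818 % ABV


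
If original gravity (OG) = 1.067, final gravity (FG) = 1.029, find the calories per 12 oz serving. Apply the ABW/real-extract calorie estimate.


ABW = (OG−FG)·131.25·0.79/FG;  °P = 259 − 259/SG (for OG→OE and FG→AE);  RE = 0.1808·OE + 0.8192·AE;  Cal = (6.9·ABW + 4·(RE−0.1))·FG·3.55
ABW = (1.067 − 1.029)·131.25·0.79/1.029 = 3.8291
OE = 259 − 259/1.067 = 16.2634 °P
AE = 259 − 259/1.029 = 7.2993 °P
RE = 0.1808·16.2634 + 0.8192·7.2993 = 8.9200 °P
Cal = (6.9·3.8291 + 4·(8.9200−0.1))·1.029·3.55

225.3897 kcal


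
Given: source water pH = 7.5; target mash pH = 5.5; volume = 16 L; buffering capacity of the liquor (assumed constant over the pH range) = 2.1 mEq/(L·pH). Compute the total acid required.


acid = buffering capacity · (pH_source − pH_target) · V
acid = 2.1 · (7.5 − 5.5) · 16

67.2000 mEq


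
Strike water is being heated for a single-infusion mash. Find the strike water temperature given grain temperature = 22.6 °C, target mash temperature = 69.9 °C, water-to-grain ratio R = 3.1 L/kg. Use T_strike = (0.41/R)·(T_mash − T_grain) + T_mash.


T_strike = (0.41/3.1)·(69.9 − 22.6) + 69.9

76.1558 °C


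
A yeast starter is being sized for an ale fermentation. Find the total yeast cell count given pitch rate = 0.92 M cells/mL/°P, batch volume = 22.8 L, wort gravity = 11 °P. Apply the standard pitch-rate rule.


cells (billions) = rate · V_L · °P
cells = 0.92 · 22.8 · 11

230.7360 billion cells


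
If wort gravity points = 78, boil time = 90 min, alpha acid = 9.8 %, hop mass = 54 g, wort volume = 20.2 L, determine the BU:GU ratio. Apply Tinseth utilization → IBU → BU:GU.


U = 1.65·0.000125^(GP/1000)·(1−e^(−0.04t))/4.15;  IBU = (α/100)·m·U·1000/V;  BU:GU = IBU/GP
U = 1.65·0.000125^(78/1000)·(1−e^(−0.04·90))/4.15 = 0.1919
IBU = (9.8/100)·54·0.1919·1000/20.2 = 50.2611
BU:GU = 50.2611/78

0.6444


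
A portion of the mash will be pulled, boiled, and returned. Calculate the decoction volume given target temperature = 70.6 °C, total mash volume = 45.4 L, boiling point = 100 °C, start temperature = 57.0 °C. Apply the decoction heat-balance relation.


V_dec = V_total·(T_target − T_start)/(T_boil − T_start)
V_dec = 45.4·(70.6 − 57.0)/(100 − 57.0)

14.3591 L


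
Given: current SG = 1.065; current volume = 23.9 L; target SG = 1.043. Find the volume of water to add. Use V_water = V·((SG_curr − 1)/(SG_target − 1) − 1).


V_water = 23.9·((1.065 − 1)/(1.043 − 1) − 1)

12.2279 L


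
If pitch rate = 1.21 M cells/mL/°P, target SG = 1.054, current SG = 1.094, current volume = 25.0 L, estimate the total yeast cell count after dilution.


V_w = V·((SG_c−1)/(SG_t−1)−1);  °P = 259 − 259/SG_t;  cells = rate·(V+V_w)·°P
V_w = 25.0·((1.094−1)/(1.054−1)−1) = 18.5185
V_final = 25.0 + 18.5185 = 43.5185
°P = 259 − 259/1.054 = 13.2694
cells = 1.21·43.5185·13.2694

698.7348 billion cells


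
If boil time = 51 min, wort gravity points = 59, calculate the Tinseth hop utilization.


U = 1.65·0.000125^(GP/1000) · (1 − e^(−0.04·t))/4.15
bigness = 1.65·0.000125^(59/1000) = 0.9710
boil_factor = (1 − e^(−0.04·51))/4.15 = 0.2096
U = 0.9710 · 0.2096

0.2035


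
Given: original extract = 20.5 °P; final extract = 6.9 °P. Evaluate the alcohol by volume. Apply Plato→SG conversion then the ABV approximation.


SG = 259/(259 − P);  ABV = (OG − FG)·131.25
OG = 259/(259 − 20.5) = 1.0860
FG = 259/(259 − 6.9) = 1.0274
ABV = (1.0860 − 1.0274)·131.25

7.6891 % ABV


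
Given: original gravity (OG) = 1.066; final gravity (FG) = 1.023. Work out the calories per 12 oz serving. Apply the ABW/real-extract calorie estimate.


ABW = (OG−FG)·131.25·0.79/FG;  °P = 259 − 259/SG (for OG→OE and FG→AE);  RE = 0.1808·OE + 0.8192·AE;  Cal = (6.9·ABW + 4·(RE−0.1))·FG·3.55
ABW = (1.066 − 1.023)·131.25·0.79/1.023 = 4.3583
OE = 259 − 259/1.066 = 16.0356 °P
AE = 259 − 259/1.023 = 5.8231 °P
RE = 0.1808·16.0356 + 0.8192·5.8231 = 7.6695 °P
Cal = (6.9·4.3583 + 4·(7.6695−0.1))·1.023·3.55

219.1716 kcal


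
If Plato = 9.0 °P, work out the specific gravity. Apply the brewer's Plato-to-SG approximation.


SG = 259/(259 − P)
SG = 259/(259 − 9.0)

1.0360


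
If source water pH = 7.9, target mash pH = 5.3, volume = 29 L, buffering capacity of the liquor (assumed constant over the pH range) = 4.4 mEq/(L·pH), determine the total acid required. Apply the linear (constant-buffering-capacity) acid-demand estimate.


acid = buffering capacity · (pH_source − pH_target) · V
acid = 4.4 · (7.9 − 5.3) · 29

331.7600 mEq


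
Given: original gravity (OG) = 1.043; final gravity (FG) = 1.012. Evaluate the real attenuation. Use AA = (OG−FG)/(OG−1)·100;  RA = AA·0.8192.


AA = (1.043 − 1.012)/(1.043 − 1)·100 = 72.0930
RA = 72.0930·0.8192

59.0586 %


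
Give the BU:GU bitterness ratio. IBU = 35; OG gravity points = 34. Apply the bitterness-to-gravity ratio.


BU:GU = IBU / OG_points
BU:GU = 35 / 34

1.0294


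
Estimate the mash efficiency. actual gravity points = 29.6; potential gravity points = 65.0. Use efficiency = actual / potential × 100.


efficiency = 29.6 / 65.0 × 100

45.5385 %


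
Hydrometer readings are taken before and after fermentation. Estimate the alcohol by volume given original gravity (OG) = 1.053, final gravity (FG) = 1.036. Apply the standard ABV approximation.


ABV = (OG − FG) · 131.25
ABV = (1.053 − 1.036) · 131.25

2.2312 % ABV


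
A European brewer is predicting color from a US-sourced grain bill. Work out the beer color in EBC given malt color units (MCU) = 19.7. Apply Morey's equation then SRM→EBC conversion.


SRM = 1.4922·MCU^0.6859;  EBC = SRM·1.97
SRM = 1.4922·19.7^0.6859 = 11.5266
EBC = 11.5266·1.97

22.7074 EBC


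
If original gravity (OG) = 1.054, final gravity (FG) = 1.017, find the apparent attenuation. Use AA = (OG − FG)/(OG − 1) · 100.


AA = (1.054 − 1.017)/(1.054 − 1) · 100

68.5185 %


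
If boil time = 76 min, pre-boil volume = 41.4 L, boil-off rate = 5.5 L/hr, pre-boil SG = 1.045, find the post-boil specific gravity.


V_post = V_pre − rate·(t/60);  SG_post = 1 + (SG_pre−1)·V_pre/V_post
V_post = 41.4 − 5.5·(76/60) = 34.4333
SG_post = 1 + (1.045 − 1)·41.4/34.4333

1.0541


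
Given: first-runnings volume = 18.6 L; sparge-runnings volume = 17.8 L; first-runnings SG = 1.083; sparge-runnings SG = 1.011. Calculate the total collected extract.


total = Σ (SG_i − 1)·1000·V_i
first = (1.083 − 1)·1000·18.6 = 1543.8000
sparge = (1.011 − 1)·1000·17.8 = 195.8000
total = 1543.8000 + 195.8000

1739.6000 gravity·L


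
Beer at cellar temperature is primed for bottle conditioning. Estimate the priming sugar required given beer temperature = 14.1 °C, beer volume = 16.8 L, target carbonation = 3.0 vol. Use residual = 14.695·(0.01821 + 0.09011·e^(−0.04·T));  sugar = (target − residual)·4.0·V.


residual = 14.695·(0.01821 + 0.09011·e^(−0.04·14.1)) = 1.0210
sugar = (3.0 − 1.0210)·4.0·16.8

132.9920 g


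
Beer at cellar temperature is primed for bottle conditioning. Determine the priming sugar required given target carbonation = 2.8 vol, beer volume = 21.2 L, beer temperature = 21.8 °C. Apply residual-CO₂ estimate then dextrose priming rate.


residual = 14.695·(0.01821 + 0.09011·e^(−0.04·T));  sugar = (target − residual)·4.0·V
residual = 14.695·(0.01821 + 0.09011·e^(−0.04·21.8)) = 0.8212
sugar = (2.8 − 0.8212)·4.0·21.2

167.7981 g


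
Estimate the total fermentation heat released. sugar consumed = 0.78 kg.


Q = m_sugar · 590 kJ/kg
Q = 0.78 · 590

460.2000 kJ


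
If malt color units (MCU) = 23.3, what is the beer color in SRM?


SRM = 1.4922 · MCU^0.6859
SRM = 1.4922 · 23.3^0.6859

12.9329 SRM


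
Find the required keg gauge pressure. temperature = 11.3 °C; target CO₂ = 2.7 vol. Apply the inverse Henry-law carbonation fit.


psi = vols/(0.01821 + 0.09011·e^(−0.04·T)) − 14.695
psi = 2.7/(0.01821 + 0.09011·e^(−0.04·11.3)) − 14.695

21.0420 psi


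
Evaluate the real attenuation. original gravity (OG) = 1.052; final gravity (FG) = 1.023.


AA = (OG−FG)/(OG−1)·100;  RA = AA·0.8192
AA = (1.052 − 1.023)/(1.052 − 1)·100 = 55.7692
RA = 55.7692·0.8192

45.6862 %


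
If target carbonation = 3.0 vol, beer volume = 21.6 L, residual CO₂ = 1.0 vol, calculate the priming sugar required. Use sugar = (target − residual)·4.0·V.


sugar = (3.0 − 1.0)·4.0·21.6

172.8000 g


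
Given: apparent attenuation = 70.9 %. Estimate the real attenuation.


RA = AA · 0.8192
RA = 70.9 · 0.8192

58.0813 %


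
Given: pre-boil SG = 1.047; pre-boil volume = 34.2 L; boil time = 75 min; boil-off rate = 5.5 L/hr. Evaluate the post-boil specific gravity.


V_post = V_pre − rate·(t/60);  SG_post = 1 + (SG_pre−1)·V_pre/V_post
V_post = 34.2 − 5.5·(75/60) = 27.3250
SG_post = 1 + (1.047 − 1)·34.2/27.3250

1.0588


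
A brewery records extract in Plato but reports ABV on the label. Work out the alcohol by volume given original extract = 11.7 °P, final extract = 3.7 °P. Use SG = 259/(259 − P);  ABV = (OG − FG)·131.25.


OG = 259/(259 − 11.7) = 1.0473
FG = 259/(259 − 3.7) = 1.0145
ABV = (1.0473 − 1.0145)·131.25

4.3074 % ABV


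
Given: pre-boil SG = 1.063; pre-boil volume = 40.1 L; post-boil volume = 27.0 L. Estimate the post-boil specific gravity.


SG_post = 1 + (SG_pre − 1)·V_pre/V_post
pts_pre = (1.063 − 1)·1000 = 63.0000
pts_post = 63.0000·40.1/27.0 = 93.5667
SG_post = 1 + 93.5667/1000

1.0936


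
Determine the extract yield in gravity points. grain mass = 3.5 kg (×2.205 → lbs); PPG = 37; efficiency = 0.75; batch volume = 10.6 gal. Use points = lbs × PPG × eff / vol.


lbs = 3.5 × 2.205 = 7.7175
points = 7.7175 × 37 × 0.75 / 10.6

20.2038 points


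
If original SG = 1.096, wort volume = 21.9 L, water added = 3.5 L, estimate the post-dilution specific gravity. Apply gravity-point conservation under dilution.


SG_new = 1 + (SG_old − 1)·V_old/(V_old + V_water)
pts = (1.096 − 1)·1000·21.9/(21.9 + 3.5) = 82.7717
SG_new = 1 + 82.7717/1000

1.0828


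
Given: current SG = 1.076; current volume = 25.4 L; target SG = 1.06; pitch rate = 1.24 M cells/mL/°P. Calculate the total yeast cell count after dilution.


V_w = V·((SG_c−1)/(SG_t−1)−1);  °P = 259 − 259/SG_t;  cells = rate·(V+V_w)·°P
V_w = 25.4·((1.076−1)/(1.06−1)−1) = 6.7733
V_final = 25.4 + 6.7733 = 32.1733
°P = 259 − 259/1.06 = 14.6604
cells = 1.24·32.1733·14.6604

584.8748 billion cells


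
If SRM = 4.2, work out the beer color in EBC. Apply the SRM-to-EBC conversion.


EBC = SRM · 1.97
EBC = 4.2 · 1.97

8.2740 EBC


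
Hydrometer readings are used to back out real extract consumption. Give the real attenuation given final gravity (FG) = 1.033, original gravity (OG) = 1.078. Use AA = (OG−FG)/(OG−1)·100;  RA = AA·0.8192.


AA = (1.078 − 1.033)/(1.078 − 1)·100 = 57.6923
RA = 57.6923·0.8192

47.2615 %


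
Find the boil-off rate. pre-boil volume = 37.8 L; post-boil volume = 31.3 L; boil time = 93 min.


rate = (V_pre − V_post) / (t_min/60)
rate = (37.8 − 31.3) / (93/60)

4.1935 L/hr


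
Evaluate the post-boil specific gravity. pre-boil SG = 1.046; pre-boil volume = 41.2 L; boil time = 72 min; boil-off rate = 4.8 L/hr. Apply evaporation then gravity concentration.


V_post = V_pre − rate·(t/60);  SG_post = 1 + (SG_pre−1)·V_pre/V_post
V_post = 41.2 − 4.8·(72/60) = 35.4400
SG_post = 1 + (1.046 − 1)·41.2/35.4400

1.0535


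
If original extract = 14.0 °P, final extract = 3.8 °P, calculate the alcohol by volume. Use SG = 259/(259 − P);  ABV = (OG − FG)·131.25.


OG = 259/(259 − 14.0) = 1.0571
FG = 259/(259 − 3.8) = 1.0149
ABV = (1.0571 − 1.0149)·131.25

5.5457 % ABV


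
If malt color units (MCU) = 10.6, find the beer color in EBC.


SRM = 1.4922·MCU^0.6859;  EBC = SRM·1.97
SRM = 1.4922·10.6^0.6859 = 7.5350
EBC = 7.5350·1.97

14.8440 EBC


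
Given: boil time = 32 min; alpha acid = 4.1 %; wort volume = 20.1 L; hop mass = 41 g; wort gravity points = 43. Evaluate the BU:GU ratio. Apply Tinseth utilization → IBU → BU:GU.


U = 1.65·0.000125^(GP/1000)·(1−e^(−0.04t))/4.15;  IBU = (α/100)·m·U·1000/V;  BU:GU = IBU/GP
U = 1.65·0.000125^(43/1000)·(1−e^(−0.04·32))/4.15 = 0.1950
IBU = (4.1/100)·41·0.1950·1000/20.1 = 16.3113
BU:GU = 16.3113/43

0.3793


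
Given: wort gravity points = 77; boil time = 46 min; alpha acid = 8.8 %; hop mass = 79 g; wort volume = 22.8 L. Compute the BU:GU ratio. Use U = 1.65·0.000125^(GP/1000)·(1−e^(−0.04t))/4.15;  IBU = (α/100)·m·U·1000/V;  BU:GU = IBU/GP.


U = 1.65·0.000125^(77/1000)·(1−e^(−0.04·46))/4.15 = 0.1674
IBU = (8.8/100)·79·0.1674·1000/22.8 = 51.0462
BU:GU = 51.0462/77

0.6629


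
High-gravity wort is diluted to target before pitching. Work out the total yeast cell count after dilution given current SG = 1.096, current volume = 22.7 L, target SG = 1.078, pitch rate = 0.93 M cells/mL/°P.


V_w = V·((SG_c−1)/(SG_t−1)−1);  °P = 259 − 259/SG_t;  cells = rate·(V+V_w)·°P
V_w = 22.7·((1.096−1)/(1.078−1)−1) = 5.2385
V_final = 22.7 + 5.2385 = 27.9385
°P = 259 − 259/1.078 = 18.7403
cells = 0.93·27.9385·18.7403

486.9238 billion cells


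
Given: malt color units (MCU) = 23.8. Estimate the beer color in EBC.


SRM = 1.4922·MCU^0.6859;  EBC = SRM·1.97
SRM = 1.4922·23.8^0.6859 = 13.1226
EBC = 13.1226·1.97

25.8516 EBC


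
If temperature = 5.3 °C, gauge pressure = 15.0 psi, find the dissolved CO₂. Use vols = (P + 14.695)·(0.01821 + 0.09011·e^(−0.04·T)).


vols = (15.0 + 14.695)·(0.01821 + 0.09011·e^(−0.04·5.3))

2.7054 volumes


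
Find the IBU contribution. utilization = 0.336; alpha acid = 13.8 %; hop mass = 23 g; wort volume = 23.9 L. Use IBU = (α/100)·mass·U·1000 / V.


IBU = (13.8/100)·23·0.336·1000 / 23.9

44.6219 IBU


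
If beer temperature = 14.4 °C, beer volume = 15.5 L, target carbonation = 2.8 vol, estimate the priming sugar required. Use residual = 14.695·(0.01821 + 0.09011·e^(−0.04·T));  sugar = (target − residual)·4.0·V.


residual = 14.695·(0.01821 + 0.09011·e^(−0.04·14.4)) = 1.0120
sugar = (2.8 − 1.0120)·4.0·15.5

110.8581 g


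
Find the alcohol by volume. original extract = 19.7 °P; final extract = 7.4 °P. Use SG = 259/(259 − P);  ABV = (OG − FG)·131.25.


OG = 259/(259 − 19.7) = 1.0823
FG = 259/(259 − 7.4) = 1.0294
ABV = (1.0823 − 1.0294)·131.25

6.9447 % ABV


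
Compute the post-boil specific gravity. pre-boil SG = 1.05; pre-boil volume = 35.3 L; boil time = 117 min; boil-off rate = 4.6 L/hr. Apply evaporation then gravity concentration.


V_post = V_pre − rate·(t/60);  SG_post = 1 + (SG_pre−1)·V_pre/V_post
V_post = 35.3 − 4.6·(117/60) = 26.3300
SG_post = 1 + (1.05 − 1)·35.3/26.3300

1.0670


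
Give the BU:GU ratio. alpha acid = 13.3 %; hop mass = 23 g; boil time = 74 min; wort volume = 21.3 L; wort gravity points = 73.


U = 1.65·0.000125^(GP/1000)·(1−e^(−0.04t))/4.15;  IBU = (α/100)·m·U·1000/V;  BU:GU = IBU/GP
U = 1.65·0.000125^(73/1000)·(1−e^(−0.04·74))/4.15 = 0.1956
IBU = (13.3/100)·23·0.1956·1000/21.3 = 28.0932
BU:GU = 28.0932/73

0.3848


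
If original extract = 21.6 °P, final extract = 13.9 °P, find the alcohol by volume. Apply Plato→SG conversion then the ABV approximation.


SG = 259/(259 − P);  ABV = (OG − FG)·131.25
OG = 259/(259 − 21.6) = 1.0910
FG = 259/(259 − 13.9) = 1.0567
ABV = (1.0910 − 1.0567)·131.25

4.4985 % ABV


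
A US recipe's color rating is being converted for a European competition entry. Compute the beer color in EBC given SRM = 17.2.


EBC = SRM · 1.97
EBC = 17.2 · 1.97

33.8840 EBC


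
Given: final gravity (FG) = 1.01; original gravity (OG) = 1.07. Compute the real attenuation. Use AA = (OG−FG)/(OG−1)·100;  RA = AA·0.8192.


AA = (1.07 − 1.01)/(1.07 − 1)·100 = 85.7143
RA = 85.7143·0.8192

70.2171 %


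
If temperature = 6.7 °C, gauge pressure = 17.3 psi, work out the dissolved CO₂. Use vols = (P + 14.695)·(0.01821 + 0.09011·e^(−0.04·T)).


vols = (17.3 + 14.695)·(0.01821 + 0.09011·e^(−0.04·6.7))

2.7879 volumes


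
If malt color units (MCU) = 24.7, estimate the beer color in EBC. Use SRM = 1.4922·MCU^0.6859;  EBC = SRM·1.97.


SRM = 1.4922·24.7^0.6859 = 13.4610
EBC = 13.4610·1.97

26.5182 EBC


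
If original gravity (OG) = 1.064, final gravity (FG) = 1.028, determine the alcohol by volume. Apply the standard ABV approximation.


ABV = (OG − FG) · 131.25
ABV = (1.064 − 1.028) · 131.25

4.7250 % ABV


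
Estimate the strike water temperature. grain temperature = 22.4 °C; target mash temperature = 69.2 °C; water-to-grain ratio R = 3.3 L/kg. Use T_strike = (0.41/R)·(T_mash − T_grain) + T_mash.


T_strike = (0.41/3.3)·(69.2 − 22.4) + 69.2

75.0145 °C


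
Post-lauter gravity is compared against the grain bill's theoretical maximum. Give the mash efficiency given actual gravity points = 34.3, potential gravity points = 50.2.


efficiency = actual / potential × 100
efficiency = 34.3 / 50.2 × 100

68.3267 %


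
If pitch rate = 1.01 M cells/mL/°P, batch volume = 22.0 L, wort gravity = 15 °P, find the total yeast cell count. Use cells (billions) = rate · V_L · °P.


cells = 1.01 · 22.0 · 15

333.3000 billion cells


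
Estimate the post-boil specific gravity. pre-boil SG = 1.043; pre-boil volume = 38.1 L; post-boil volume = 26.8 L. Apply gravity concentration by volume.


SG_post = 1 + (SG_pre − 1)·V_pre/V_post
pts_pre = (1.043 − 1)·1000 = 43.0000
pts_post = 43.0000·38.1/26.8 = 61.1306
SG_post = 1 + 61.1306/1000

1.0611


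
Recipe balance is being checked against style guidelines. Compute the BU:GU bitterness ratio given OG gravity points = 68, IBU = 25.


BU:GU = IBU / OG_points
BU:GU = 25 / 68

0.3676


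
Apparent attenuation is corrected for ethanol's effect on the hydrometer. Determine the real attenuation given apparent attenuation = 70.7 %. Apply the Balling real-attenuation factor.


RA = AA · 0.8192
RA = 70.7 · 0.8192

57.9174 %


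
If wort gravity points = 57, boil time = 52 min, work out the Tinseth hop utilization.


U = 1.65·0.000125^(GP/1000) · (1 − e^(−0.04·t))/4.15
bigness = 1.65·0.000125^(57/1000) = 0.9886
boil_factor = (1 − e^(−0.04·52))/4.15 = 0.2109
U = 0.9886 · 0.2109

0.2085


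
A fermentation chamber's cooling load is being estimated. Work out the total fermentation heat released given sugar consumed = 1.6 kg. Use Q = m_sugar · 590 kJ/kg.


Q = 1.6 · 590

944.0000 kJ


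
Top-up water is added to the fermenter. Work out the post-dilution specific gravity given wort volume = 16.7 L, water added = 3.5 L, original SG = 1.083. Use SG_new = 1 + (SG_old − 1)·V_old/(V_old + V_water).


pts = (1.083 − 1)·1000·16.7/(16.7 + 3.5) = 68.6188
SG_new = 1 + 68.6188/1000

1.0686


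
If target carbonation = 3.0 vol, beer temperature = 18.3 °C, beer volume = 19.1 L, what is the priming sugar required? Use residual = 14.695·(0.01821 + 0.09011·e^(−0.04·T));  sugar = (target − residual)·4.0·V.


residual = 14.695·(0.01821 + 0.09011·e^(−0.04·18.3)) = 0.9044
sugar = (3.0 − 0.9044)·4.0·19.1

160.1001 g


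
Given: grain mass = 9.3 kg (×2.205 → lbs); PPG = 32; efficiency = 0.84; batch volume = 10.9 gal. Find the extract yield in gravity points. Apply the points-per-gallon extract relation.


points = lbs × PPG × eff / vol
lbs = 9.3 × 2.205 = 20.5065
points = 20.5065 × 32 × 0.84 / 10.9

50.5702 points


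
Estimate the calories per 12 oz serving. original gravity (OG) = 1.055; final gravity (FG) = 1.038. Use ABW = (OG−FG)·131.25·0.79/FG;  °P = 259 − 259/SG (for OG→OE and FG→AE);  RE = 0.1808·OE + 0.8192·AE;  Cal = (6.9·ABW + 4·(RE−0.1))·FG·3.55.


ABW = (1.055 − 1.038)·131.25·0.79/1.038 = 1.6982
OE = 259 − 259/1.055 = 13.5024 °P
AE = 259 − 259/1.038 = 9.4817 °P
RE = 0.1808·13.5024 + 0.8192·9.4817 = 10.2086 °P
Cal = (6.9·1.6982 + 4·(10.2086−0.1))·1.038·3.55

192.1742 kcal


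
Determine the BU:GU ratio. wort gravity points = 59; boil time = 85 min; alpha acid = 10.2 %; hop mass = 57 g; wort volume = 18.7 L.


U = 1.65·0.000125^(GP/1000)·(1−e^(−0.04t))/4.15;  IBU = (α/100)·m·U·1000/V;  BU:GU = IBU/GP
U = 1.65·0.000125^(59/1000)·(1−e^(−0.04·85))/4.15 = 0.2262
IBU = (10.2/100)·57·0.2262·1000/18.7 = 70.3146
BU:GU = 70.3146/59

1.1918


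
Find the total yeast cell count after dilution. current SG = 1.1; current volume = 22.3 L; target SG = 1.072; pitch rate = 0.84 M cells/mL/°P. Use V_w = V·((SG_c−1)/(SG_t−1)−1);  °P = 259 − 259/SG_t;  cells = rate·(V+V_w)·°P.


V_w = 22.3·((1.1−1)/(1.072−1)−1) = 8.6722
V_final = 22.3 + 8.6722 = 30.9722
°P = 259 − 259/1.072 = 17.3955
cells = 0.84·30.9722·17.3955

452.5735 billion cells


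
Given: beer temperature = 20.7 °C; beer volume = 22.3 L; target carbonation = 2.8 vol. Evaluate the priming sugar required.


residual = 14.695·(0.01821 + 0.09011·e^(−0.04·T));  sugar = (target − residual)·4.0·V
residual = 14.695·(0.01821 + 0.09011·e^(−0.04·20.7)) = 0.8462
sugar = (2.8 − 0.8462)·4.0·22.3

174.2831 g


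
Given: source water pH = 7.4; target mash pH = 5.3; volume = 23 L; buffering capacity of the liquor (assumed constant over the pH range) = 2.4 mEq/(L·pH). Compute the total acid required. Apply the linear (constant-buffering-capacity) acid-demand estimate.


acid = buffering capacity · (pH_source − pH_target) · V
acid = 2.4 · (7.4 − 5.3) · 23

115.9200 mEq


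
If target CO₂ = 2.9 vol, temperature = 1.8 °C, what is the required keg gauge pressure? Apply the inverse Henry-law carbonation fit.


psi = vols/(0.01821 + 0.09011·e^(−0.04·T)) − 14.695
psi = 2.9/(0.01821 + 0.09011·e^(−0.04·1.8)) − 14.695

13.7196 psi


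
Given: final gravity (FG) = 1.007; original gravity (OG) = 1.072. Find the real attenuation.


AA = (OG−FG)/(OG−1)·100;  RA = AA·0.8192
AA = (1.072 − 1.007)/(1.072 − 1)·100 = 90.2778
RA = 90.2778·0.8192

73.9556 %


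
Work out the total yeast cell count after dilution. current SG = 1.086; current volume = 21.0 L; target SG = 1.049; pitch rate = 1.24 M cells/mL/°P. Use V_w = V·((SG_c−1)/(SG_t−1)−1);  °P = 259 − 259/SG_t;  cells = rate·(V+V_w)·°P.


V_w = 21.0·((1.086−1)/(1.049−1)−1) = 15.8571
V_final = 21.0 + 15.8571 = 36.8571
°P = 259 − 259/1.049 = 12.0982
cells = 1.24·36.8571·12.0982

552.9218 billion cells


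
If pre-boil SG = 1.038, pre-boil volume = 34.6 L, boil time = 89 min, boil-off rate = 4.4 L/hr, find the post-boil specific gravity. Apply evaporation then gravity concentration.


V_post = V_pre − rate·(t/60);  SG_post = 1 + (SG_pre−1)·V_pre/V_post
V_post = 34.6 − 4.4·(89/60) = 28.0733
SG_post = 1 + (1.038 − 1)·34.6/28.0733

1.0468


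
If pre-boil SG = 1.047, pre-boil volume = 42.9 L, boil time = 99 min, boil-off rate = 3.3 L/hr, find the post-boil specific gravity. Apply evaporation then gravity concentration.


V_post = V_pre − rate·(t/60);  SG_post = 1 + (SG_pre−1)·V_pre/V_post
V_post = 42.9 − 3.3·(99/60) = 37.4550
SG_post = 1 + (1.047 − 1)·42.9/37.4550

1.0538


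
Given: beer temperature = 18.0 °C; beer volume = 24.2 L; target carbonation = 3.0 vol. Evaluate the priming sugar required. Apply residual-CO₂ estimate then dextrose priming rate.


residual = 14.695·(0.01821 + 0.09011·e^(−0.04·T));  sugar = (target − residual)·4.0·V
residual = 14.695·(0.01821 + 0.09011·e^(−0.04·18.0)) = 0.9121
sugar = (3.0 − 0.9121)·4.0·24.2

202.1051 g
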